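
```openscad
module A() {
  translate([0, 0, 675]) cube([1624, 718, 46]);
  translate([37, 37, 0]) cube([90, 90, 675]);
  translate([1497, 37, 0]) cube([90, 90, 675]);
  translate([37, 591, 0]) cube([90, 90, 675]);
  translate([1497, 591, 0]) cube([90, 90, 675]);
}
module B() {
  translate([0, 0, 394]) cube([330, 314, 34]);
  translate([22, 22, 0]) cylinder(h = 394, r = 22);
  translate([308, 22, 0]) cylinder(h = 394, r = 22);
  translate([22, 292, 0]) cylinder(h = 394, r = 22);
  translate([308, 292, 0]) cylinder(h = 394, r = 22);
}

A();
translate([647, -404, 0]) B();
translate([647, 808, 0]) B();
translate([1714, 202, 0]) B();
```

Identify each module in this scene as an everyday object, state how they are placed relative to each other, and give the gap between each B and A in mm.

Each stool's nearest face is 90 mm from the table's bounding box.

A is a table. B is a stool. Three stools sit around the table at the −y, +y, +x sides. The gap between each stool and the table is 90 mm.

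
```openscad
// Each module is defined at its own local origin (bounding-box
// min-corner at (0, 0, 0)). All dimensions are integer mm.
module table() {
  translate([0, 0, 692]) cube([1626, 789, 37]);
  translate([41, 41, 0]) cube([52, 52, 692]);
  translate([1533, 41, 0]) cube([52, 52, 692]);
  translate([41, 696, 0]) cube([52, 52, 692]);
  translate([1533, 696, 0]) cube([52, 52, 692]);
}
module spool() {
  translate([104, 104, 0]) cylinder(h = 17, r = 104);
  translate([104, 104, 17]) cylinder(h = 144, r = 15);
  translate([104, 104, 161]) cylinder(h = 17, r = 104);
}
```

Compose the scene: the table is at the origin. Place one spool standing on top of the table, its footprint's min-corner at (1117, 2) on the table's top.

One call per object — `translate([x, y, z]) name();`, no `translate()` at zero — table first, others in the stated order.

table();
translate([1117, 2, 729]) spool();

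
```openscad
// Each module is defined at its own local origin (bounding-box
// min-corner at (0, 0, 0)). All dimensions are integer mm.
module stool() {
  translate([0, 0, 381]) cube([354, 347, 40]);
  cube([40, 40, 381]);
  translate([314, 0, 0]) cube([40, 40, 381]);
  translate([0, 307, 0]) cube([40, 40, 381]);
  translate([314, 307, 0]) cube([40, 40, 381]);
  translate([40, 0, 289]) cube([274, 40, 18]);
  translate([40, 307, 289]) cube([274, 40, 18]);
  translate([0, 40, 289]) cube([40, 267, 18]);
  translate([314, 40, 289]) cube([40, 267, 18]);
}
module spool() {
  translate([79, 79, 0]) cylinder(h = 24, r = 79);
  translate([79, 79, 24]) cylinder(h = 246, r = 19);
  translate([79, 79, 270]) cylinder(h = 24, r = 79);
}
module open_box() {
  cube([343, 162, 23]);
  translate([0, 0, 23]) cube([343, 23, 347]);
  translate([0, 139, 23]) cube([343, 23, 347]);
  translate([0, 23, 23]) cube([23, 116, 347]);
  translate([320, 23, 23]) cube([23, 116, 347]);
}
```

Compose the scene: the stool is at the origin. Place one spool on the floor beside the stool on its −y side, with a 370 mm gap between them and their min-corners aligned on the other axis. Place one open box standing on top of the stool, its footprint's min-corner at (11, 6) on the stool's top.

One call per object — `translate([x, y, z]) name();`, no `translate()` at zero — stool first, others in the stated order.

stool();
translate([0, -528, 0]) spool();
translate([11, 6, 421]) open_box();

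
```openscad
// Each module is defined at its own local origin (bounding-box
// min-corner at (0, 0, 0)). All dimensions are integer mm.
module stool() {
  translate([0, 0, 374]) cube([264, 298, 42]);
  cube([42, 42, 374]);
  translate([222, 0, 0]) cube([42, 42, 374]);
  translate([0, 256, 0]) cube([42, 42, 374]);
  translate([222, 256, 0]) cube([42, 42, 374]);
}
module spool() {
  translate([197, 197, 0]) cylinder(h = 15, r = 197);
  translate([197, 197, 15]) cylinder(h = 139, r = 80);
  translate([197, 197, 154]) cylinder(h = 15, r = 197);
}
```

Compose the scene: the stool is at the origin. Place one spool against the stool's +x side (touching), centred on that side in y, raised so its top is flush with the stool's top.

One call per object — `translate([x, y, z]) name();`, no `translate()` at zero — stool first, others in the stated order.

stool();
translate([264, -48, 247]) spool();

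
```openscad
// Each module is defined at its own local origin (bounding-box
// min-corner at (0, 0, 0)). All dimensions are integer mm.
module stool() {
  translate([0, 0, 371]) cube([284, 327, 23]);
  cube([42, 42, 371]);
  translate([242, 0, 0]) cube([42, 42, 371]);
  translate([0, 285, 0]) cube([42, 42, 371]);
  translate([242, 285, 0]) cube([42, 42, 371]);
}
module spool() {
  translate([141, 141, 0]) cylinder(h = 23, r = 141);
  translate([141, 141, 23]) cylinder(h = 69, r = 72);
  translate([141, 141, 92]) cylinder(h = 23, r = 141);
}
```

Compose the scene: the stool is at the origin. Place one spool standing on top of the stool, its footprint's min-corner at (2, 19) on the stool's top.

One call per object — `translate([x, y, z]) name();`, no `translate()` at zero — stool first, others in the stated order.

stool();
translate([2, 19, 394]) spool();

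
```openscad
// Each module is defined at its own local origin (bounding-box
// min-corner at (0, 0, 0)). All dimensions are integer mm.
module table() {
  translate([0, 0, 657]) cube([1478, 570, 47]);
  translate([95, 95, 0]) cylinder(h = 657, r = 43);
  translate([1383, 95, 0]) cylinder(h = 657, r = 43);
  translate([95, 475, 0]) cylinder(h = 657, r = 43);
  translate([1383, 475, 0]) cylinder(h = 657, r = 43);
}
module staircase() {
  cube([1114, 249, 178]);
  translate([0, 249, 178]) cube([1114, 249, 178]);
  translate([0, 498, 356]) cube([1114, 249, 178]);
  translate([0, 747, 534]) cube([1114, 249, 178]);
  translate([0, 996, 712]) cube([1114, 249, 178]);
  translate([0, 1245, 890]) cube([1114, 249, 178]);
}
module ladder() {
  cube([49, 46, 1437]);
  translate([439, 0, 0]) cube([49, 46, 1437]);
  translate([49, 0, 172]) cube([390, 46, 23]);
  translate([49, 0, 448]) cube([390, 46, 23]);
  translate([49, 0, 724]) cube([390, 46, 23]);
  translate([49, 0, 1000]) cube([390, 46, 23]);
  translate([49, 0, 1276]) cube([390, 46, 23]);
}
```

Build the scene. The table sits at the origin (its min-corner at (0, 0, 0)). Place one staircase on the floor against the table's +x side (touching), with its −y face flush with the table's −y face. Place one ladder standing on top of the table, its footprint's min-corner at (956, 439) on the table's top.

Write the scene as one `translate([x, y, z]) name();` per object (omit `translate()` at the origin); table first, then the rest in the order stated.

table();
translate([1478, 0, 0]) staircase();
translate([956, 439, 704]) ladder();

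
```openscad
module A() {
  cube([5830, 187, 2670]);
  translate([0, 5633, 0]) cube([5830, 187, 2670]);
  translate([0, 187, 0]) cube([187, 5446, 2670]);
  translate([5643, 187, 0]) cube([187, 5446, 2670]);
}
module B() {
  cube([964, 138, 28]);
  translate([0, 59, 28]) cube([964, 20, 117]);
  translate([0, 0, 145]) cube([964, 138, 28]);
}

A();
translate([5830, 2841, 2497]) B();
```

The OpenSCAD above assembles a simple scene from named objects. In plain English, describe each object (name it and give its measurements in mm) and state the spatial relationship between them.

A is the wall frame of a small rectangular building: four walls, each 2670 mm tall and 187 mm thick, enclosing a footprint 5830 mm (x) by 5820 mm (y) outside-to-outside, with no floor or roof. The front and back walls (the −y and +y sides) span the full width; the two side walls fit between them.

B is an I-beam lying along x, 964 mm long. Overall section height 173 mm. Two flanges 138 mm wide (y) and 28 mm thick, one on the floor and one at the top; a web 20 mm thick runs between them, centred on the flange width.

The I-beam is beside the house frame with their tops flush at z = 2670.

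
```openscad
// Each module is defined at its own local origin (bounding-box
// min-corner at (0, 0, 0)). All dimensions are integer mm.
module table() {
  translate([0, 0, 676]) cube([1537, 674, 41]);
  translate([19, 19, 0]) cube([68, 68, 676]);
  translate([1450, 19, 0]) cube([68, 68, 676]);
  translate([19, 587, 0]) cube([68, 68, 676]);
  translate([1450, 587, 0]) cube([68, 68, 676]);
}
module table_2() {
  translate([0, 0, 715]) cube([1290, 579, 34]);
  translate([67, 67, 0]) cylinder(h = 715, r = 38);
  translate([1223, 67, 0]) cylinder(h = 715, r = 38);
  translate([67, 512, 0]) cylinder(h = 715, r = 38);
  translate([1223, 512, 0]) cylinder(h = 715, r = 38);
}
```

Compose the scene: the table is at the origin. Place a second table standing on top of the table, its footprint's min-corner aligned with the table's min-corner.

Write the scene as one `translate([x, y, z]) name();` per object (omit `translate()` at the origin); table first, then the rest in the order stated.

table();
translate([0, 0, 717]) table_2();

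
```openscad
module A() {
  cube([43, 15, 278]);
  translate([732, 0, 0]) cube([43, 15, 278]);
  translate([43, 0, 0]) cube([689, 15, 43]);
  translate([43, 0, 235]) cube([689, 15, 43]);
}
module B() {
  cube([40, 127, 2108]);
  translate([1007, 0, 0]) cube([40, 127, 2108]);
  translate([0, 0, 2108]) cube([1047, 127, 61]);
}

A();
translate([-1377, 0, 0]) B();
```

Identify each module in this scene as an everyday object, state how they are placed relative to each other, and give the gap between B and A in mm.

A is a picture frame. B is a door frame. The door frame is on the floor beside the picture frame on its −x side. The gap between the door frame and the picture frame is 330 mm.

The door frame's nearest face is 330 mm from the picture frame's −x face.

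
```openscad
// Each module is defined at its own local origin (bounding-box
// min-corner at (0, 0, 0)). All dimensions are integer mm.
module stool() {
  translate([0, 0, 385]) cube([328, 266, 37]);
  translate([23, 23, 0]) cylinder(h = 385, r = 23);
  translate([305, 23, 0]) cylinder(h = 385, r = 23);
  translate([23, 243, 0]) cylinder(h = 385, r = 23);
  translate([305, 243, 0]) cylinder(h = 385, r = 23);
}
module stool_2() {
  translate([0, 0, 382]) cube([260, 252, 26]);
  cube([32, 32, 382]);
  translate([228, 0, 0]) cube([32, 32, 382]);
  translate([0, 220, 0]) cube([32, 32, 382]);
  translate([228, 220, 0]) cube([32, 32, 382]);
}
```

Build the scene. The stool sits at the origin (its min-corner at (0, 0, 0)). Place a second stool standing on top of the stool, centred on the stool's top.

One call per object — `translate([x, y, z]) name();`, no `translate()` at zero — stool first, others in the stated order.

stool();
translate([34, 7, 422]) stool_2();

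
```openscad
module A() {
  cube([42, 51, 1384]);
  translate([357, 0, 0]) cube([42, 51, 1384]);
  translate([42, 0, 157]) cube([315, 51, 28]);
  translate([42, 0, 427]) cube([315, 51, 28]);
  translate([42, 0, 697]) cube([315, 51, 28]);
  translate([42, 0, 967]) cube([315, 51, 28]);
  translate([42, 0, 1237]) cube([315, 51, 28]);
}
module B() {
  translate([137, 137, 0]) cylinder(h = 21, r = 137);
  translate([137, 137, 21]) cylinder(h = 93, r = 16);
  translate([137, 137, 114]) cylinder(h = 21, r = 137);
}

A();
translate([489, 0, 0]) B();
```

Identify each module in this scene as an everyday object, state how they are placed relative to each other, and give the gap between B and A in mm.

A is a ladder. B is a spool. The spool is on the floor beside the ladder on its +x side. The gap between the spool and the ladder is 90 mm.

The spool's nearest face is 90 mm from the ladder's +x face.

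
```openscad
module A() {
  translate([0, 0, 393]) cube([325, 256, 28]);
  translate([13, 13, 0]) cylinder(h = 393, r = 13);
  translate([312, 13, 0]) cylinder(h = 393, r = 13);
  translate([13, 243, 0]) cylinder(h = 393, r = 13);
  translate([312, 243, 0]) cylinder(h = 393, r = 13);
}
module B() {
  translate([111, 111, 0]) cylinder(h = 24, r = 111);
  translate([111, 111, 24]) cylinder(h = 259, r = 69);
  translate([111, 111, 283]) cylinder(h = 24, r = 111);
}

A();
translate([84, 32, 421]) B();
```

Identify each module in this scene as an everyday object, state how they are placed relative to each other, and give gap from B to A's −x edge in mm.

A is a stool. B is a spool. The spool is on top of the stool. The gap from the spool to the stool's −x edge is 84 mm.

The spool's min-x is at 84; the stool's min-x is 0; gap = 84 mm.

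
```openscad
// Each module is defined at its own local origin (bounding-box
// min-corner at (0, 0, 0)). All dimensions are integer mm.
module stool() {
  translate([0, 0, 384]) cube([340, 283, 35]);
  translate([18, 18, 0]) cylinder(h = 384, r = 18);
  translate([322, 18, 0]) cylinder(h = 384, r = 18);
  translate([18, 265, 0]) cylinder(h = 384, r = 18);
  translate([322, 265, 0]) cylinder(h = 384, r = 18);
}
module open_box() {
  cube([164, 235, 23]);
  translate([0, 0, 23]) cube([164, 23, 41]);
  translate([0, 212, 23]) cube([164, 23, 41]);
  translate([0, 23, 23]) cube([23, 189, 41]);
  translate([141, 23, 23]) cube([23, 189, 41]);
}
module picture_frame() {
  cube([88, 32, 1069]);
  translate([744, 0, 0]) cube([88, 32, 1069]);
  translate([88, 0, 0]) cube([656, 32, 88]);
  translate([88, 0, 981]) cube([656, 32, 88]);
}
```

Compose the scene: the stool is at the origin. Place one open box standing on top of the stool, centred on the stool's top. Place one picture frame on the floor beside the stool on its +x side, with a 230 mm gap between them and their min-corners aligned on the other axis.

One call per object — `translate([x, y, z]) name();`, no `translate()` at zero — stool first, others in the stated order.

stool();
translate([88, 24, 419]) open_box();
translate([570, 0, 0]) picture_frame();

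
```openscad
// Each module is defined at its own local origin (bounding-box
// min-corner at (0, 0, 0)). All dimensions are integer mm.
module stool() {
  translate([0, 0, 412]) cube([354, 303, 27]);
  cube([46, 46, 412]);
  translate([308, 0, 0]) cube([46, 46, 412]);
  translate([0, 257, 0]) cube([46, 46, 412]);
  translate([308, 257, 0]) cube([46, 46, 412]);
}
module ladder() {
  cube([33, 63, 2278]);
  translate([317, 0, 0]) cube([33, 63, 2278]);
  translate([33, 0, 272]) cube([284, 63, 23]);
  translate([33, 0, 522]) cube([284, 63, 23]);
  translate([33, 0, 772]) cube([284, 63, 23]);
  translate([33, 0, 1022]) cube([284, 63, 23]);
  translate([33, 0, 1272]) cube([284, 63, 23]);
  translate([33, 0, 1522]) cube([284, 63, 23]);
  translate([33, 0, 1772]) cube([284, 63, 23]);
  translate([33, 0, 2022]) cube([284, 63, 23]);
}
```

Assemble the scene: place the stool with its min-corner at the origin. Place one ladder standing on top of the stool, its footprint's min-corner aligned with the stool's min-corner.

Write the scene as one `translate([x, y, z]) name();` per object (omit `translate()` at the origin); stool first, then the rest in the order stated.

stool();
translate([0, 0, 439]) ladder();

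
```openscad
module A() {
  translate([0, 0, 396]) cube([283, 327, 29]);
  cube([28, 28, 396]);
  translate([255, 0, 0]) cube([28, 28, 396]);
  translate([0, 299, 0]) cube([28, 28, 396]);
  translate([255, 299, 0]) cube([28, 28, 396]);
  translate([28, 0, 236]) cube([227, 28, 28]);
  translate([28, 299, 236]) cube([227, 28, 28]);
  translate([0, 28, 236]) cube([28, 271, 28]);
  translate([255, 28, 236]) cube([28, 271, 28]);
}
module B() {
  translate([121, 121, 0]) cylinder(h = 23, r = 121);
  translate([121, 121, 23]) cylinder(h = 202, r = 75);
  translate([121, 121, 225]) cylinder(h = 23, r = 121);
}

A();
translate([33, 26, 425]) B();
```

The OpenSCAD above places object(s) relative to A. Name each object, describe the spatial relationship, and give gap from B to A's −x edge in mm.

A is a stool. B is a spool. The spool is on top of the stool. The gap from the spool to the stool's −x edge is 33 mm.

The spool's min-x is at 33; the stool's min-x is 0; gap = 33 mm.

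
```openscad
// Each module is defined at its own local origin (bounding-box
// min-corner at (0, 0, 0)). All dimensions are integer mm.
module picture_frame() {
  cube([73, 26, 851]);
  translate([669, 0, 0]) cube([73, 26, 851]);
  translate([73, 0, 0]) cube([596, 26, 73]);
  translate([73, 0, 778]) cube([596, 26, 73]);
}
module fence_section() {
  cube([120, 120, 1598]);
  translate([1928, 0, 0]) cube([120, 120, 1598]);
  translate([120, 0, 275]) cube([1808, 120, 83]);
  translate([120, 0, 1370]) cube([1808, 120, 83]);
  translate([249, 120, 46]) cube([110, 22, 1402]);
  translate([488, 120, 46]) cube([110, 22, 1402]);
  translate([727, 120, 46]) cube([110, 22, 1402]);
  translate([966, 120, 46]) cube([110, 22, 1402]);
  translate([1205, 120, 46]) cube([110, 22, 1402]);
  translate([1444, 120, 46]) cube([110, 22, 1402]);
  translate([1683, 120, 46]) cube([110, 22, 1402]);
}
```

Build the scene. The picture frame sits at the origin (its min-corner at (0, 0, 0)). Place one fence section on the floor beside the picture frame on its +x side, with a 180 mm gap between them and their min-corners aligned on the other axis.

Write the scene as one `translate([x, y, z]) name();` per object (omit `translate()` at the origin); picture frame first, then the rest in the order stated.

picture_frame();
translate([922, 0, 0]) fence_section();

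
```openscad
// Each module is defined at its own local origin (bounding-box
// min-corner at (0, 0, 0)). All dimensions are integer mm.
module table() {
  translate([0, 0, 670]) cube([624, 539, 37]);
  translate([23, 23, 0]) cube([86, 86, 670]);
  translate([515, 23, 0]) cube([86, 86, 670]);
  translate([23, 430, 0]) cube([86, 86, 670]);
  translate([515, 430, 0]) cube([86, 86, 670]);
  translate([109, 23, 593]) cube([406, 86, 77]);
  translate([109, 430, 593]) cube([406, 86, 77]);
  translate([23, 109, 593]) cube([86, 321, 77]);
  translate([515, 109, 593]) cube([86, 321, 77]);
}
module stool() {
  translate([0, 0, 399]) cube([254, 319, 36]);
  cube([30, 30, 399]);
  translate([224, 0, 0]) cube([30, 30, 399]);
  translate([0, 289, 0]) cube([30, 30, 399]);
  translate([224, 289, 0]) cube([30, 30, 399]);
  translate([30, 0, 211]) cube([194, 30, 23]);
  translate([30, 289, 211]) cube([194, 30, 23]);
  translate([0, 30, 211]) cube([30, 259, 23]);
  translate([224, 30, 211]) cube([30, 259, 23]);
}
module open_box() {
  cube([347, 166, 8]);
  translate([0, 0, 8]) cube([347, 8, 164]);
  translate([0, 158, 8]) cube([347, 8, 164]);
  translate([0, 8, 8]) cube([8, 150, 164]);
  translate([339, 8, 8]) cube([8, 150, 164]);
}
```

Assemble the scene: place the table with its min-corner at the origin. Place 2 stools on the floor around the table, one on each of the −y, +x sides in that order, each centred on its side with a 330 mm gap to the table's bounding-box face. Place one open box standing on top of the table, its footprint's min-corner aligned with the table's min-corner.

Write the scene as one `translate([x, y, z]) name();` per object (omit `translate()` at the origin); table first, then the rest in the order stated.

table();
translate([185, -649, 0]) stool();
translate([954, 110, 0]) stool();
translate([0, 0, 707]) open_box();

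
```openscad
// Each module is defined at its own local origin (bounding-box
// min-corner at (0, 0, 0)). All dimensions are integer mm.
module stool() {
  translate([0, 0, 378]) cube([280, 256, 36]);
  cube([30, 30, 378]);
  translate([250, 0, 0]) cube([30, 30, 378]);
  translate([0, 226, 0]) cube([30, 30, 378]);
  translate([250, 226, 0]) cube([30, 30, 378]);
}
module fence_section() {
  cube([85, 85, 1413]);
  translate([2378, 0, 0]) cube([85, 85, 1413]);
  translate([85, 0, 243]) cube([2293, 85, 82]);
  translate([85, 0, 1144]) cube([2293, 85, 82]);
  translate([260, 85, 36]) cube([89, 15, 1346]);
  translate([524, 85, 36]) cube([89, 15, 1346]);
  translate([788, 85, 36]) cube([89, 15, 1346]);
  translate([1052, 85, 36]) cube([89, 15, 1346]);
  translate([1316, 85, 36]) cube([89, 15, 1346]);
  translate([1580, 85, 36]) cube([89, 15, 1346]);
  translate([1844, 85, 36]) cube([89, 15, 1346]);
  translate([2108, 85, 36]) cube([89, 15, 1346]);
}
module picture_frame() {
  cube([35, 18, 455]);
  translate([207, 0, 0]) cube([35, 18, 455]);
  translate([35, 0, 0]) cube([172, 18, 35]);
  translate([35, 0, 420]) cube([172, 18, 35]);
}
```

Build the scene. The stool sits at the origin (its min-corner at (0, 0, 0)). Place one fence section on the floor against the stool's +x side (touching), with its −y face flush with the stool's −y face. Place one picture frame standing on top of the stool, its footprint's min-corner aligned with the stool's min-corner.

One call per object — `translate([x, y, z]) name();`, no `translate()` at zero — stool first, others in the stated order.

stool();
translate([280, 0, 0]) fence_section();
translate([0, 0, 414]) picture_frame();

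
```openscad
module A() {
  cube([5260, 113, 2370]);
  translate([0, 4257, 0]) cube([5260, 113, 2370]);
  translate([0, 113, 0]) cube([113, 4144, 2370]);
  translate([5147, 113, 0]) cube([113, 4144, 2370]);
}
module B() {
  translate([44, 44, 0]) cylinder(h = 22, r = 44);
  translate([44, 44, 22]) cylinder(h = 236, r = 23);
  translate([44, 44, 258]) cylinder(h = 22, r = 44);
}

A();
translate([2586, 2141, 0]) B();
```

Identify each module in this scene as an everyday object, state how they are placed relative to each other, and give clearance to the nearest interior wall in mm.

Clearances: x = 2473, y = 2028; minimum 2028 mm.

A is a house frame. B is a spool. The spool sits inside the house frame, centred. The clearance to the nearest interior wall is 2028 mm.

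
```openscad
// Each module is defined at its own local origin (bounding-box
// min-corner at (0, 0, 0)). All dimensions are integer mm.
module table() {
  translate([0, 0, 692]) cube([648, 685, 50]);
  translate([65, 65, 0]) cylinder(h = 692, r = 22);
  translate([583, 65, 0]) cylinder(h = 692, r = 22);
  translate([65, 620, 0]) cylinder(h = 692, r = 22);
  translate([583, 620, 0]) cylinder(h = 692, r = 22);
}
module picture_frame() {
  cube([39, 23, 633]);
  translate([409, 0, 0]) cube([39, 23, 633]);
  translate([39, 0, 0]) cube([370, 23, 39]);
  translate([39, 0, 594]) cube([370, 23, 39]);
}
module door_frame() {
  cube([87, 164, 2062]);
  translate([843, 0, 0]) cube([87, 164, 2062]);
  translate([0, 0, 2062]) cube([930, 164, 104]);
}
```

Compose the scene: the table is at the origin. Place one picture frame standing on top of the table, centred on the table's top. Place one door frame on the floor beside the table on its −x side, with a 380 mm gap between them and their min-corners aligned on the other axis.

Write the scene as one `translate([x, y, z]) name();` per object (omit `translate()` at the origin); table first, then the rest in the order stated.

table();
translate([100, 331, 742]) picture_frame();
translate([-1310, 0, 0]) door_frame();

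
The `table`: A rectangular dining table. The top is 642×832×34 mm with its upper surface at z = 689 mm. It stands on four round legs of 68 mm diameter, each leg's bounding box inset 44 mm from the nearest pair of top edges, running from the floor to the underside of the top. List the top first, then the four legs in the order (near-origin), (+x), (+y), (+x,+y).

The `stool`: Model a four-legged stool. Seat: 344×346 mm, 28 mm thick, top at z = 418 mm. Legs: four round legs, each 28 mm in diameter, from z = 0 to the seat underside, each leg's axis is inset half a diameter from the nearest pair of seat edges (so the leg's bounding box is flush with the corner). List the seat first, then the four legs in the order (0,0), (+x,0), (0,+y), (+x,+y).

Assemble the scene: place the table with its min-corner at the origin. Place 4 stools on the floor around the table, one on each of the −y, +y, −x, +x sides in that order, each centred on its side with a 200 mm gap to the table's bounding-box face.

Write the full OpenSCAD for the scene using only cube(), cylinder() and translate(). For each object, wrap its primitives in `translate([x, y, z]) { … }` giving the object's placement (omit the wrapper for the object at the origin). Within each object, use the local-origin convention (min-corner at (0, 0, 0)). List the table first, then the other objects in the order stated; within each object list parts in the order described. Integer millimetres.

translate([0, 0, 655]) cube([642, 832, 34]);
translate([78, 78, 0]) cylinder(h = 655, r = 34);
translate([564, 78, 0]) cylinder(h = 655, r = 34);
translate([78, 754, 0]) cylinder(h = 655, r = 34);
translate([564, 754, 0]) cylinder(h = 655, r = 34);
translate([149, -546, 0]) {
  translate([0, 0, 390]) cube([344, 346, 28]);
  translate([14, 14, 0]) cylinder(h = 390, r = 14);
  translate([330, 14, 0]) cylinder(h = 390, r = 14);
  translate([14, 332, 0]) cylinder(h = 390, r = 14);
  translate([330, 332, 0]) cylinder(h = 390, r = 14);
}
translate([149, 1032, 0]) {
  translate([0, 0, 390]) cube([344, 346, 28]);
  translate([14, 14, 0]) cylinder(h = 390, r = 14);
  translate([330, 14, 0]) cylinder(h = 390, r = 14);
  translate([14, 332, 0]) cylinder(h = 390, r = 14);
  translate([330, 332, 0]) cylinder(h = 390, r = 14);
}
translate([-544, 243, 0]) {
  translate([0, 0, 390]) cube([344, 346, 28]);
  translate([14, 14, 0]) cylinder(h = 390, r = 14);
  translate([330, 14, 0]) cylinder(h = 390, r = 14);
  translate([14, 332, 0]) cylinder(h = 390, r = 14);
  translate([330, 332, 0]) cylinder(h = 390, r = 14);
}
translate([842, 243, 0]) {
  translate([0, 0, 390]) cube([344, 346, 28]);
  translate([14, 14, 0]) cylinder(h = 390, r = 14);
  translate([330, 14, 0]) cylinder(h = 390, r = 14);
  translate([14, 332, 0]) cylinder(h = 390, r = 14);
  translate([330, 332, 0]) cylinder(h = 390, r = 14);
}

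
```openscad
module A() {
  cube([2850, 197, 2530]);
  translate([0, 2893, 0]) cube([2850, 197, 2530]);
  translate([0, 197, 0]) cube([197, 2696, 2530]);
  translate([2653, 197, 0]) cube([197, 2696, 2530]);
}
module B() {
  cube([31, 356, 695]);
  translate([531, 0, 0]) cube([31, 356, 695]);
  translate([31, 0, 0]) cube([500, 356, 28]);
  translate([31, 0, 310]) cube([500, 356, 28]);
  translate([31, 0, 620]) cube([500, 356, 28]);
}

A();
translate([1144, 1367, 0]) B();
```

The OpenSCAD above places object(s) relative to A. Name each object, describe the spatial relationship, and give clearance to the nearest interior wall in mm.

Clearances: x = 947, y = 1170; minimum 947 mm.

A is a house frame. B is a bookshelf. The bookshelf sits inside the house frame, centred. The clearance to the nearest interior wall is 947 mm.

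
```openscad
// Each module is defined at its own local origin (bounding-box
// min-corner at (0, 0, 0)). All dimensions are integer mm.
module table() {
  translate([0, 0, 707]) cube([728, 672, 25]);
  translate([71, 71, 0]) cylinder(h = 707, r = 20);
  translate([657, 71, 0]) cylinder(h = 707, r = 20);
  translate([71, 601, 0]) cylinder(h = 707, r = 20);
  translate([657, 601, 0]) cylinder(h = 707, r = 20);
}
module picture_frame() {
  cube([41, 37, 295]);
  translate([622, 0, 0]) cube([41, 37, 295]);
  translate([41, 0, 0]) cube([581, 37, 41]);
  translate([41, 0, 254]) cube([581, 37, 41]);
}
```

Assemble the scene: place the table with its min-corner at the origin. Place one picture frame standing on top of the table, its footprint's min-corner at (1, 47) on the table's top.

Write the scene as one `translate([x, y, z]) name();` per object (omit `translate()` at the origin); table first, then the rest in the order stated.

table();
translate([1, 47, 732]) picture_frame();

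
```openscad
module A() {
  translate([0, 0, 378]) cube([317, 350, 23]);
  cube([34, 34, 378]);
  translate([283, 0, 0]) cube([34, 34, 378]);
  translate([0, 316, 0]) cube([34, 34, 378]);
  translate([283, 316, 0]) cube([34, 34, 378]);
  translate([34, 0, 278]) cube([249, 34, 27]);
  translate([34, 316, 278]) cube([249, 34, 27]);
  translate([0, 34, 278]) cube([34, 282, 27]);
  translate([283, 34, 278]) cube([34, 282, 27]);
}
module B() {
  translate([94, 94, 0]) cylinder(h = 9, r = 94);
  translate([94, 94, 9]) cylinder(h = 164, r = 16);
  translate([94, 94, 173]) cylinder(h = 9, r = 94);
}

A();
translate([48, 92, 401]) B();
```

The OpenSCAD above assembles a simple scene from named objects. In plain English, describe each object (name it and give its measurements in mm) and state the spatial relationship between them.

A is a four-legged stool. The seat is 317×350 mm, 23 mm thick, top at z = 401 mm. It stands on four square legs, each 34×34 mm in cross-section, from z = 0 to the seat underside, each flush with a corner of the seat. Four stretchers, 34 mm wide and 27 mm tall, connect adjacent legs with their undersides at z = 278 mm, each running between the inner faces of the legs it joins and aligned with the legs' outer faces on the other axis.

B is a spool: two coaxial disc flanges of radius 94 mm and thickness 9 mm, joined by a core cylinder of radius 16 mm and height 164 mm. The lower flange rests on z = 0 and the three cylinders share a vertical axis.

The spool is on top of the stool.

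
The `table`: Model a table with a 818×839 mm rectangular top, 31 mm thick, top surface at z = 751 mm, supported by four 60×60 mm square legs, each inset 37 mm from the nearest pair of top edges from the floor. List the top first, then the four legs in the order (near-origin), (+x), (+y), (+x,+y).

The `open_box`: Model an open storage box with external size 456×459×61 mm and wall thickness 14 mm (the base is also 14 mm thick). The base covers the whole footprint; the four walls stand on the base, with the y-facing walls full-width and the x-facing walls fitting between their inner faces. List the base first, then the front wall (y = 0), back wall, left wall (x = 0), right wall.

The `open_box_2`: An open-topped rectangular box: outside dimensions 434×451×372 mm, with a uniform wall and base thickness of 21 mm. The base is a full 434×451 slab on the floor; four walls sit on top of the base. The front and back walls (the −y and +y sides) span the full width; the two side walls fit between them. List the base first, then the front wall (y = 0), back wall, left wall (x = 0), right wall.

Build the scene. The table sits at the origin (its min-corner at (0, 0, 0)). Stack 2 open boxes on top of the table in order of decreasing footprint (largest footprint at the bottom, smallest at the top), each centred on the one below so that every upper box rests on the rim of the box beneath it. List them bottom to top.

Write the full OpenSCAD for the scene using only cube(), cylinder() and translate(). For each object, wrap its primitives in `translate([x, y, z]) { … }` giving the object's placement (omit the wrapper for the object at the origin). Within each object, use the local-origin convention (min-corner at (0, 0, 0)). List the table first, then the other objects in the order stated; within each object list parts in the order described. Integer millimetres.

translate([0, 0, 720]) cube([818, 839, 31]);
translate([37, 37, 0]) cube([60, 60, 720]);
translate([721, 37, 0]) cube([60, 60, 720]);
translate([37, 742, 0]) cube([60, 60, 720]);
translate([721, 742, 0]) cube([60, 60, 720]);
translate([181, 190, 751]) {
  cube([456, 459, 14]);
  translate([0, 0, 14]) cube([456, 14, 47]);
  translate([0, 445, 14]) cube([456, 14, 47]);
  translate([0, 14, 14]) cube([14, 431, 47]);
  translate([442, 14, 14]) cube([14, 431, 47]);
}
translate([192, 194, 812]) {
  cube([434, 451, 21]);
  translate([0, 0, 21]) cube([434, 21, 351]);
  translate([0, 430, 21]) cube([434, 21, 351]);
  translate([0, 21, 21]) cube([21, 409, 351]);
  translate([413, 21, 21]) cube([21, 409, 351]);
}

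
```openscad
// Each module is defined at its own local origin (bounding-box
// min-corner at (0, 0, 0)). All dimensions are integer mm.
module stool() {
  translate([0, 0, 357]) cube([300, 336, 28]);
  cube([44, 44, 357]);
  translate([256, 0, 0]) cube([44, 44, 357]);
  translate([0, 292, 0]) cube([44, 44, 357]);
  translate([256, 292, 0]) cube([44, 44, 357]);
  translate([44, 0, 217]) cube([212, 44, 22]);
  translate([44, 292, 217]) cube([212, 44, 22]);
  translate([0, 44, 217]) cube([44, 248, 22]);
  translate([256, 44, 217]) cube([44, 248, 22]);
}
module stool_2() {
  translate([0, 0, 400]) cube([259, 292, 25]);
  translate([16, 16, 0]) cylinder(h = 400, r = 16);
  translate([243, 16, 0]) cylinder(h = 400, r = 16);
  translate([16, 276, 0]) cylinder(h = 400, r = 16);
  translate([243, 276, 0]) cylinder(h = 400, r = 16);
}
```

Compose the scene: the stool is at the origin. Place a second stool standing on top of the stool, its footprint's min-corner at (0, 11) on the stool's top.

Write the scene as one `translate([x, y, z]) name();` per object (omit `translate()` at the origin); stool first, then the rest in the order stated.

stool();
translate([0, 11, 385]) stool_2();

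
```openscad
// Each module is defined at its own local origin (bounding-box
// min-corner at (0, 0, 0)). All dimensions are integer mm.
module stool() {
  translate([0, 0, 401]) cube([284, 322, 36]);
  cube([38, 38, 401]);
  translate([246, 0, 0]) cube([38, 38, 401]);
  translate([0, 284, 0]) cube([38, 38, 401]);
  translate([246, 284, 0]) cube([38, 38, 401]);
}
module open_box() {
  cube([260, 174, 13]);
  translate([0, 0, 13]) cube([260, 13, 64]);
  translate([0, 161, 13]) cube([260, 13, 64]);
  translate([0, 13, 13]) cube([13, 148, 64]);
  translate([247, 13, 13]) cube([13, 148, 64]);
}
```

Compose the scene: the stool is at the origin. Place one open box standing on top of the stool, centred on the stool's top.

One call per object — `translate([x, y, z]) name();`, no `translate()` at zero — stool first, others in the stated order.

stool();
translate([12, 74, 437]) open_box();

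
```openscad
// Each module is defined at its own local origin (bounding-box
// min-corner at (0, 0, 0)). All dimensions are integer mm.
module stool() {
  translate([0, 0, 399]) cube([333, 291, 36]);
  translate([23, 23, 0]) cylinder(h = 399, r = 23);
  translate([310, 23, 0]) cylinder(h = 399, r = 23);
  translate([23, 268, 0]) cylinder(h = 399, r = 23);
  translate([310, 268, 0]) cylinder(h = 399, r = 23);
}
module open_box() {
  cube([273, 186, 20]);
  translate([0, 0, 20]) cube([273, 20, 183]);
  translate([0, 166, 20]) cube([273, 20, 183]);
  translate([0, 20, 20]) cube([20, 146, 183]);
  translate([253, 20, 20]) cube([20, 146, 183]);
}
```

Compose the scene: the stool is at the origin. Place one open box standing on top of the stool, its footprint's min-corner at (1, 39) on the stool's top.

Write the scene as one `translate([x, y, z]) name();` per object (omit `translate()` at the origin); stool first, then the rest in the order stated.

stool();
translate([1, 39, 435]) open_box();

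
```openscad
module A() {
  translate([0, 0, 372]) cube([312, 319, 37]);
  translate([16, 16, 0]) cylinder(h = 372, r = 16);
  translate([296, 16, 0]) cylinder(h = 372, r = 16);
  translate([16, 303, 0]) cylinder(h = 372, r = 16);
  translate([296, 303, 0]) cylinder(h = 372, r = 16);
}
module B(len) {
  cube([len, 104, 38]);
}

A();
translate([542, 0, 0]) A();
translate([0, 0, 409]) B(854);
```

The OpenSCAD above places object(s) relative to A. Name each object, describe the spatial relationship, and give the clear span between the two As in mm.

A is a stool. B is a beam. A beam spans the tops of two stools. The clear span between the two stools is 230 mm.

Second stool starts at x = 542; first ends at x = 312; clear span = 542 − 312 = 230 mm.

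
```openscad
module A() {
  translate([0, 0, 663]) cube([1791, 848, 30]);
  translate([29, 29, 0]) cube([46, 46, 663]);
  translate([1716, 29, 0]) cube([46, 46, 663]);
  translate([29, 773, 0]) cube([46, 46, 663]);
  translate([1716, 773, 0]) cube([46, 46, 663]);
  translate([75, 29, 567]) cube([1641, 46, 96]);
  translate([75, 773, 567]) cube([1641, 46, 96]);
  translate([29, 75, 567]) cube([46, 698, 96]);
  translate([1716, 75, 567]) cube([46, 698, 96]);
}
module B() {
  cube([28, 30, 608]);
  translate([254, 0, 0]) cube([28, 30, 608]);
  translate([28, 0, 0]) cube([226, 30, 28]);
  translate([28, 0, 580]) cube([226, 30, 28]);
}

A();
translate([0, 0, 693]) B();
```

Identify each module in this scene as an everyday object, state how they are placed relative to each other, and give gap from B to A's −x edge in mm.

A is a table. B is a picture frame. The picture frame is on top of the table. The gap from the picture frame to the table's −x edge is 0 mm.

The picture frame's min-x is at 0; the table's min-x is 0; gap = 0 mm.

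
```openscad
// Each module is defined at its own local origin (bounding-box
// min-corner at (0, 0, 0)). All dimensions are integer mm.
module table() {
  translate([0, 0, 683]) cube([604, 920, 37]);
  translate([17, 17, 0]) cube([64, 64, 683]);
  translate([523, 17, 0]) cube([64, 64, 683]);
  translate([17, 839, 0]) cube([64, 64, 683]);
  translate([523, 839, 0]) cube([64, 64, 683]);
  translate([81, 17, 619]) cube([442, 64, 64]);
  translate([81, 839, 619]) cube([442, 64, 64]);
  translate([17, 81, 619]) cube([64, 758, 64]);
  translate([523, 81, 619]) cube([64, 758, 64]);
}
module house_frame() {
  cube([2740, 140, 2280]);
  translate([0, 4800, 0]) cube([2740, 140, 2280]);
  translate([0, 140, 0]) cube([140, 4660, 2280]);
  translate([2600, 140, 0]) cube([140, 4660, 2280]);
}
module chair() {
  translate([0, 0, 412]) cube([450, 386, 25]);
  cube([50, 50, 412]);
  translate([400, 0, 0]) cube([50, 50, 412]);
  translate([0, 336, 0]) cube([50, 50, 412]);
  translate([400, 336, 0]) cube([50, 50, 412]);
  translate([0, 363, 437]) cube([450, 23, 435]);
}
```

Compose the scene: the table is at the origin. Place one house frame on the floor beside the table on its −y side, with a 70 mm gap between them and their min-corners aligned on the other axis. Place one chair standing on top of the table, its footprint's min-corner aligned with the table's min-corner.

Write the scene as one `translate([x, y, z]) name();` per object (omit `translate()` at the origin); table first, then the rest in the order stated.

table();
translate([0, -5010, 0]) house_frame();
translate([0, 0, 720]) chair();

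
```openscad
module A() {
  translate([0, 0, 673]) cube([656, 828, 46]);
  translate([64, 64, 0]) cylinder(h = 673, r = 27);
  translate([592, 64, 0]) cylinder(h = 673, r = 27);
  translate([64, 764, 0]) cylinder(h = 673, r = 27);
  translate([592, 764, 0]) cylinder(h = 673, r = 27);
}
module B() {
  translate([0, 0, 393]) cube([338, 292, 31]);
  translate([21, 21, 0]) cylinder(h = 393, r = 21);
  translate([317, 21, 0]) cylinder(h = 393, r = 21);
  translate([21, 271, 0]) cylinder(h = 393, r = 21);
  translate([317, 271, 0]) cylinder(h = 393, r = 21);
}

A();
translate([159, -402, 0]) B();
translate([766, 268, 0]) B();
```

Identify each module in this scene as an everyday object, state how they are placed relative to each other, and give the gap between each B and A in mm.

Each stool's nearest face is 110 mm from the table's bounding box.

A is a table. B is a stool. Two stools sit around the table at the −y, +x sides. The gap between each stool and the table is 110 mm.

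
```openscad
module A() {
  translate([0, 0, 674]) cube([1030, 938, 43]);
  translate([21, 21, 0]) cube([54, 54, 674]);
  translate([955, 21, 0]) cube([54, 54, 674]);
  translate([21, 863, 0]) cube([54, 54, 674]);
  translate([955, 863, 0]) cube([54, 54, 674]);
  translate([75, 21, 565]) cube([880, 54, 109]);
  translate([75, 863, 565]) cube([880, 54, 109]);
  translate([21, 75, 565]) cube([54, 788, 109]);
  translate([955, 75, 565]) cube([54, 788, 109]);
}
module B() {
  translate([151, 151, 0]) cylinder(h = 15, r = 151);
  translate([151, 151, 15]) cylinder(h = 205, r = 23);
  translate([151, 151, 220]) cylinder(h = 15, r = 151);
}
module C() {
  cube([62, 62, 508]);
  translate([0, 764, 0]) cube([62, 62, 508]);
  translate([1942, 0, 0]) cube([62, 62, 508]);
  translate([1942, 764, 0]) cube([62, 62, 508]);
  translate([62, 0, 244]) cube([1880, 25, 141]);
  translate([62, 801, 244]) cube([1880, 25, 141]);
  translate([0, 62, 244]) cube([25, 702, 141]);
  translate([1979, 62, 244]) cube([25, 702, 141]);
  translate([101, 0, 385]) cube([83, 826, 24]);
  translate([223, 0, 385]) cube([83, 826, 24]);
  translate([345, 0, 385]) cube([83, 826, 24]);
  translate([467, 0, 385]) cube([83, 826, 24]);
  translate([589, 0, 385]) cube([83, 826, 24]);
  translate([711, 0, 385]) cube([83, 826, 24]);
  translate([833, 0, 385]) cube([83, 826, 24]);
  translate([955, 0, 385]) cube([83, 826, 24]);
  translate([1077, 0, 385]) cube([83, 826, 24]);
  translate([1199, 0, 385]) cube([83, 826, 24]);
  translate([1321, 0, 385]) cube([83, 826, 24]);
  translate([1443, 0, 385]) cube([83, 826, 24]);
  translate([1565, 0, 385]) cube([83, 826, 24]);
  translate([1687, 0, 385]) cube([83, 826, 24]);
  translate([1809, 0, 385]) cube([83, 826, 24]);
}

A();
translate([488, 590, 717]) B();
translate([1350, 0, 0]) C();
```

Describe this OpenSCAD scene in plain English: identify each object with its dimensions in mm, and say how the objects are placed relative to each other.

A is a table with a 1030×938 mm rectangular top, 43 mm thick, top surface at z = 717 mm, supported by four 54×54 mm square legs, each inset 21 mm from the nearest pair of top edges, running from the floor. Four apron rails, 54 mm thick and 109 mm tall, run between adjacent legs with their top edges flush with the underside of the top and their outer faces flush with the legs' outer faces.

B is a spool: two coaxial disc flanges of radius 151 mm and thickness 15 mm, joined by a core cylinder of radius 23 mm and height 205 mm. The lower flange rests on z = 0 and the three cylinders share a vertical axis.

C is a bed frame 2004 mm long (x) by 826 mm wide (y). Four 62×62 mm corner posts, 508 mm tall, at the corners of the footprint. Four rails of 25 mm thickness and 141 mm height run between adjacent posts with their undersides at z = 244 mm, their outer faces flush with the outside of the frame (the two x-running rails run between the posts' inner faces; the two y-running rails run between the posts' inner faces). 15 slats, each 83 mm wide (x) and 24 mm thick, lie across the top of the two x-running rails, running the full 826 mm width of the frame in y; the slats are evenly spaced along x between the inner faces of the end posts with equal gaps (rounded down to the nearest mm) at the −x end and between each pair — any rounding remainder accumulates at the +x end.

The spool is on top of the table. The bed frame is on the floor beside the table on its +x side.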